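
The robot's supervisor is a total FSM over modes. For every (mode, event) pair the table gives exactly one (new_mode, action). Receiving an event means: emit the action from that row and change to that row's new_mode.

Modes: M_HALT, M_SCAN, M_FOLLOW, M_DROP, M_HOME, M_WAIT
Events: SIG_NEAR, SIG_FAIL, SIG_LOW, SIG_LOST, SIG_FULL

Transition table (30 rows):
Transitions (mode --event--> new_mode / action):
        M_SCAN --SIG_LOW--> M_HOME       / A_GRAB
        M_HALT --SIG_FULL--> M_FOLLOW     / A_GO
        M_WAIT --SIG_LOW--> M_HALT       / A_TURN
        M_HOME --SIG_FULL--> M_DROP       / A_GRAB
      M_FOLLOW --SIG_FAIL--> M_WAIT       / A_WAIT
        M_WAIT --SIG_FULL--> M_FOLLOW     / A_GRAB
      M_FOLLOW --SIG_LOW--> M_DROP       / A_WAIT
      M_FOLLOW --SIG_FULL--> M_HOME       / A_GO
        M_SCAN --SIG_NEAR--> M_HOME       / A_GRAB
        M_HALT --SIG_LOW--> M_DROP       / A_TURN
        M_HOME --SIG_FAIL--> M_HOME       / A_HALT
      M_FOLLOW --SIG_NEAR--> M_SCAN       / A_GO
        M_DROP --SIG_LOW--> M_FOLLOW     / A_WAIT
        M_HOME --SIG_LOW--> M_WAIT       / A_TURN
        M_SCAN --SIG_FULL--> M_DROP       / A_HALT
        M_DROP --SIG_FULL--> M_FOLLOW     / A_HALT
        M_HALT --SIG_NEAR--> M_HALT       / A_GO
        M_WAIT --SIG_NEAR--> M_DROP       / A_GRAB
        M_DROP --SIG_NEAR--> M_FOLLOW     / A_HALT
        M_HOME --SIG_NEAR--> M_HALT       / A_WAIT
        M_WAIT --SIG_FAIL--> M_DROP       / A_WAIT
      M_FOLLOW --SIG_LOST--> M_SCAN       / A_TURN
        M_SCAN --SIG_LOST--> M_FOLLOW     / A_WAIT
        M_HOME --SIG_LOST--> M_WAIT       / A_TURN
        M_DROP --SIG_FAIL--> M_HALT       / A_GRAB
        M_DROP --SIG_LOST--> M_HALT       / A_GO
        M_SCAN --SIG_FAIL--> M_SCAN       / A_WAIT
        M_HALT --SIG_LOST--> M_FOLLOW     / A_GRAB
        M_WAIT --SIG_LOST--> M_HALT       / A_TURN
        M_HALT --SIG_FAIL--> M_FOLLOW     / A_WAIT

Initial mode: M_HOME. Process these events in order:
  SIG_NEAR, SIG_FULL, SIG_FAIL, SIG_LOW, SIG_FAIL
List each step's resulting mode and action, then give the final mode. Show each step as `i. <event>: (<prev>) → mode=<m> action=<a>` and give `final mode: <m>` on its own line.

1. SIG_NEAR: (M_HOME) → mode=M_HALT action=A_WAIT
2. SIG_FULL: (M_HALT) → mode=M_FOLLOW action=A_GO
3. SIG_FAIL: (M_FOLLOW) → mode=M_WAIT action=A_WAIT
4. SIG_LOW: (M_WAIT) → mode=M_HALT action=A_TURN
5. SIG_FAIL: (M_HALT) → mode=M_FOLLOW action=A_WAIT

final mode: M_FOLLOW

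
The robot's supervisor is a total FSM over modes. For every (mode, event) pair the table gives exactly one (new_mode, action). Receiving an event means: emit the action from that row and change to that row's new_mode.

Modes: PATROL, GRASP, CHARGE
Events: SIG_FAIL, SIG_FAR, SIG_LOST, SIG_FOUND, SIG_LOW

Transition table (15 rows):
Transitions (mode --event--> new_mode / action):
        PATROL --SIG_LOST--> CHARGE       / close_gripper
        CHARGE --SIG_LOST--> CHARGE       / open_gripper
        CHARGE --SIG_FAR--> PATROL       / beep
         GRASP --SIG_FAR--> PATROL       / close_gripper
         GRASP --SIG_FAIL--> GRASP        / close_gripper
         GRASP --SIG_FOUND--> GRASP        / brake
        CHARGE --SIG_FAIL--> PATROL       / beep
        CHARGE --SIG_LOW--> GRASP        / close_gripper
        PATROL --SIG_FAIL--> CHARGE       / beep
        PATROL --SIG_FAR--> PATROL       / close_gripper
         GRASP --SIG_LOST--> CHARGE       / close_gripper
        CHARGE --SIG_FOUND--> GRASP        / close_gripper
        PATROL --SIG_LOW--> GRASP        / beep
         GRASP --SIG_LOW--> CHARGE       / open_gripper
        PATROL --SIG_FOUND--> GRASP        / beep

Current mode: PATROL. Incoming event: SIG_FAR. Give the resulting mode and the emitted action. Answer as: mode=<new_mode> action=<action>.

current mode = PATROL; filter table to that mode:
  (PATROL, SIG_LOST) → (CHARGE, close_gripper)
  (PATROL, SIG_FAIL) → (CHARGE, beep)
  (PATROL, SIG_FAR) → (PATROL, close_gripper)  ← event matches
  (PATROL, SIG_LOW) → (GRASP, beep)
  (PATROL, SIG_FOUND) → (GRASP, beep)
event = SIG_FAR selects (PATROL, close_gripper)

mode=PATROL action=close_gripper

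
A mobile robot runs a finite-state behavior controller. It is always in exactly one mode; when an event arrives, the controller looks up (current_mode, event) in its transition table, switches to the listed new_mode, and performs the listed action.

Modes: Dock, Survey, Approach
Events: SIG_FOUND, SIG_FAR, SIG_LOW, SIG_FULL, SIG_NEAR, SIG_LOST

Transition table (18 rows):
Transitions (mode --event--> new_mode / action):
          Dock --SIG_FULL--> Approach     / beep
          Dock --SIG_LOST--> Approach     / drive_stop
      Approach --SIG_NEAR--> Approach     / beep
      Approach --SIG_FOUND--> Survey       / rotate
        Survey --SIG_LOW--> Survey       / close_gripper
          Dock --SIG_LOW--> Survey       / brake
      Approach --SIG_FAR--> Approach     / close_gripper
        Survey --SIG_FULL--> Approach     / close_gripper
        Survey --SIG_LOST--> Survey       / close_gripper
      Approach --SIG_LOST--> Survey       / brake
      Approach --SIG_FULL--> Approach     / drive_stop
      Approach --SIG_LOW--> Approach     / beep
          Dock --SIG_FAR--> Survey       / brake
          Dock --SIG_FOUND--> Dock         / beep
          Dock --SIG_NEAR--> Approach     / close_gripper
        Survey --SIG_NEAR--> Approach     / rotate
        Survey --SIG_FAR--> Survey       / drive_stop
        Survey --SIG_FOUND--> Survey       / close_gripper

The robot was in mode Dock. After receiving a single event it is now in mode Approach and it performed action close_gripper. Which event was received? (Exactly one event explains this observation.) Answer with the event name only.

SIG_NEAR

try SIG_FOUND: (Dock, SIG_FOUND) → (Dock, beep)
try SIG_FAR: (Dock, SIG_FAR) → (Survey, brake)
try SIG_LOW: (Dock, SIG_LOW) → (Survey, brake)
try SIG_FULL: (Dock, SIG_FULL) → (Approach, beep)
try SIG_NEAR: (Dock, SIG_NEAR) → (Approach, close_gripper)  ← matches
try SIG_LOST: (Dock, SIG_LOST) → (Approach, drive_stop)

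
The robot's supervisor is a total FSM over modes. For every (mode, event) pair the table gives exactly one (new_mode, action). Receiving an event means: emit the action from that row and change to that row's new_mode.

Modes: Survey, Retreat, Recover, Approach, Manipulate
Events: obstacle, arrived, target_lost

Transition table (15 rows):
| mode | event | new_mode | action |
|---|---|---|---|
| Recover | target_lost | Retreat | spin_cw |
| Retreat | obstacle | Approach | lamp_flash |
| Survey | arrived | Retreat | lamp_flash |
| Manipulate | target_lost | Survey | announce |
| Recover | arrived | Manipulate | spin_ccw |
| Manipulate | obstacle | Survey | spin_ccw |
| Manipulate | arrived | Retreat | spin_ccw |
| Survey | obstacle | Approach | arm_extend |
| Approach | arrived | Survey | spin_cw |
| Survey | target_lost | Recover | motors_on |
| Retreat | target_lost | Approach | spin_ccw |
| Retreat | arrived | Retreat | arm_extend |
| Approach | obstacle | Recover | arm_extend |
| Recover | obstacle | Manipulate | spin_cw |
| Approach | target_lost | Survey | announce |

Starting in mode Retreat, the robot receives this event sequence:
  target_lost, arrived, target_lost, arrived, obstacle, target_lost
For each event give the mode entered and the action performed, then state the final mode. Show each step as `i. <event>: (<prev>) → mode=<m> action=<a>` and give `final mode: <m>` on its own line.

final mode: Recover

1. target_lost: (Retreat) → mode=Approach action=spin_ccw
2. arrived: (Approach) → mode=Survey action=spin_cw
3. target_lost: (Survey) → mode=Recover action=motors_on
4. arrived: (Recover) → mode=Manipulate action=spin_ccw
5. obstacle: (Manipulate) → mode=Survey action=spin_ccw
6. target_lost: (Survey) → mode=Recover action=motors_on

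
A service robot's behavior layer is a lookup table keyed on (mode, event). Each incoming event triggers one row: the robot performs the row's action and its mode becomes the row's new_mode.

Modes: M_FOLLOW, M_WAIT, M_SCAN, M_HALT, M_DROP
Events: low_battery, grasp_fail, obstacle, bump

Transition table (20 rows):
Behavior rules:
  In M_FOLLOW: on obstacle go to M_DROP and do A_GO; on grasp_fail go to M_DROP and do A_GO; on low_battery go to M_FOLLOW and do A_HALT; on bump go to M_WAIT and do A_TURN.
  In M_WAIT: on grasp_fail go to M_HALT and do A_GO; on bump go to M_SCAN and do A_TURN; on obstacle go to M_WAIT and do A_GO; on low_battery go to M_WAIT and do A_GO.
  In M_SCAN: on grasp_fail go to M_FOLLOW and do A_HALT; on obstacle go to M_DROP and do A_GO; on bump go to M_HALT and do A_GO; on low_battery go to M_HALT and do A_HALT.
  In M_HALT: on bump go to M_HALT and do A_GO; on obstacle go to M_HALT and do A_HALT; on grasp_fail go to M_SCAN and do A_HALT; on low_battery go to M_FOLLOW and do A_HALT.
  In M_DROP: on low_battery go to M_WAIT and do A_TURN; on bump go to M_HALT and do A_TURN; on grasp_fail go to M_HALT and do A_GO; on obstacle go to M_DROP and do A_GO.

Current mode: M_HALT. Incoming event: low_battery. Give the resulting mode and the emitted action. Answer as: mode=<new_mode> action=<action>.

current mode = M_HALT; filter table to that mode:
  (M_HALT, bump) → (M_HALT, A_GO)
  (M_HALT, obstacle) → (M_HALT, A_HALT)
  (M_HALT, grasp_fail) → (M_SCAN, A_HALT)
  (M_HALT, low_battery) → (M_FOLLOW, A_HALT)  ← event matches
event = low_battery selects (M_FOLLOW, A_HALT)

mode=M_FOLLOW action=A_HALT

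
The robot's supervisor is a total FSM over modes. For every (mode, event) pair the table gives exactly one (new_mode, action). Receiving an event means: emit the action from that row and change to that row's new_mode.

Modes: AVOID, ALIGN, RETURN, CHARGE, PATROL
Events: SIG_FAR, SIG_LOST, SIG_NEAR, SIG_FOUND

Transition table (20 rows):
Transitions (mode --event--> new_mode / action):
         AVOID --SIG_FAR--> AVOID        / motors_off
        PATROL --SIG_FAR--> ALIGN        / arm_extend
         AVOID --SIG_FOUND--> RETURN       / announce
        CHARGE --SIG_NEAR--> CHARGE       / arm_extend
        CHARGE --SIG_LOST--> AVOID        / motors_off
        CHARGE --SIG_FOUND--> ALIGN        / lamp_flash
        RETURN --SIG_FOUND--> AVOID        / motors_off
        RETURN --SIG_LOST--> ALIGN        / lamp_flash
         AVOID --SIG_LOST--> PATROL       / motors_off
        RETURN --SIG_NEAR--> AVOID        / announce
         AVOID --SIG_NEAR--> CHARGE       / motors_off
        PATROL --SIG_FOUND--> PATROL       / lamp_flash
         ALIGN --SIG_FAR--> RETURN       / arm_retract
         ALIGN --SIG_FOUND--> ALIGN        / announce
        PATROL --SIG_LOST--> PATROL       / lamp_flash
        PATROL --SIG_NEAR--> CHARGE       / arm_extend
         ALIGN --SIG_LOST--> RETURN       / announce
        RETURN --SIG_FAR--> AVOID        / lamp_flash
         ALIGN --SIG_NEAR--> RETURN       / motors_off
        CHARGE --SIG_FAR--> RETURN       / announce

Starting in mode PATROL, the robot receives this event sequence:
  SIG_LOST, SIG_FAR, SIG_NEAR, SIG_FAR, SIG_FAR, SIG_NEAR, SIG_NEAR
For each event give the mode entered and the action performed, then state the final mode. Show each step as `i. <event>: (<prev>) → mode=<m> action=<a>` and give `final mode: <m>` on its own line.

final mode: CHARGE

1. SIG_LOST: (PATROL) → mode=PATROL action=lamp_flash
2. SIG_FAR: (PATROL) → mode=ALIGN action=arm_extend
3. SIG_NEAR: (ALIGN) → mode=RETURN action=motors_off
4. SIG_FAR: (RETURN) → mode=AVOID action=lamp_flash
5. SIG_FAR: (AVOID) → mode=AVOID action=motors_off
6. SIG_NEAR: (AVOID) → mode=CHARGE action=motors_off
7. SIG_NEAR: (CHARGE) → mode=CHARGE action=arm_extend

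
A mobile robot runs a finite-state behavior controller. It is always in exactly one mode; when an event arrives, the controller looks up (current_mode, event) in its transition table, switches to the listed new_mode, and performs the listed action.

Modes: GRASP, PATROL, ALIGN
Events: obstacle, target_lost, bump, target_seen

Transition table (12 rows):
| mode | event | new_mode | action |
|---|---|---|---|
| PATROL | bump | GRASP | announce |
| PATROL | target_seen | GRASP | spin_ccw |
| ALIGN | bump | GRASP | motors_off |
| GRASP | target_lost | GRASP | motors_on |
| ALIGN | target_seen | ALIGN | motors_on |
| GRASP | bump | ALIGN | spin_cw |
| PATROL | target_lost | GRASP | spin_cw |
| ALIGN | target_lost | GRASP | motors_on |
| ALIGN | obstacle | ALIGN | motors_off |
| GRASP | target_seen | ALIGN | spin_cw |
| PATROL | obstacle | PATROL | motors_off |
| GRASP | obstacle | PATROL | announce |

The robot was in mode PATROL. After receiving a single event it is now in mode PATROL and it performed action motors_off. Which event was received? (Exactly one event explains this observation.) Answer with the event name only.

try obstacle: (PATROL, obstacle) → (PATROL, motors_off)  ← matches
try target_lost: (PATROL, target_lost) → (GRASP, spin_cw)
try bump: (PATROL, bump) → (GRASP, announce)
try target_seen: (PATROL, target_seen) → (GRASP, spin_ccw)

obstacle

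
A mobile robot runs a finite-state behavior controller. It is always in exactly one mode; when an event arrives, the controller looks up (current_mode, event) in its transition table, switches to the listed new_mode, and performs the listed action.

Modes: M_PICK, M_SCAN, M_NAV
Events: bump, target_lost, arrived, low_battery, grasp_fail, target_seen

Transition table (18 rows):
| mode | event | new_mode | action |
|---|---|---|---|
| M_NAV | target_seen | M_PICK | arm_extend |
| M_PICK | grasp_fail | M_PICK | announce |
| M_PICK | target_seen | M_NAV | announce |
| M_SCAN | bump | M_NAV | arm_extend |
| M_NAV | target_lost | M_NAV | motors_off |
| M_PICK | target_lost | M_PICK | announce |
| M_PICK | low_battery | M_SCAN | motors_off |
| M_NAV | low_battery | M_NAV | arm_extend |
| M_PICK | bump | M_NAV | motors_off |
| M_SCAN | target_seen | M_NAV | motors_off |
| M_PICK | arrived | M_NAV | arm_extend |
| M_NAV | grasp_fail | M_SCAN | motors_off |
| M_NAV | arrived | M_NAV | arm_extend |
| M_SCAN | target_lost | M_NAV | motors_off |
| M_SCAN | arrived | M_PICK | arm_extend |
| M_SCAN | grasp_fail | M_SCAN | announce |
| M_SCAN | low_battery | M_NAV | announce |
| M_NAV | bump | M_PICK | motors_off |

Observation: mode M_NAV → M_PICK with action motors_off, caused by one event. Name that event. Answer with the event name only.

bump

try bump: (M_NAV, bump) → (M_PICK, motors_off)  ← matches
try target_lost: (M_NAV, target_lost) → (M_NAV, motors_off)
try arrived: (M_NAV, arrived) → (M_NAV, arm_extend)
try low_battery: (M_NAV, low_battery) → (M_NAV, arm_extend)
try grasp_fail: (M_NAV, grasp_fail) → (M_SCAN, motors_off)
try target_seen: (M_NAV, target_seen) → (M_PICK, arm_extend)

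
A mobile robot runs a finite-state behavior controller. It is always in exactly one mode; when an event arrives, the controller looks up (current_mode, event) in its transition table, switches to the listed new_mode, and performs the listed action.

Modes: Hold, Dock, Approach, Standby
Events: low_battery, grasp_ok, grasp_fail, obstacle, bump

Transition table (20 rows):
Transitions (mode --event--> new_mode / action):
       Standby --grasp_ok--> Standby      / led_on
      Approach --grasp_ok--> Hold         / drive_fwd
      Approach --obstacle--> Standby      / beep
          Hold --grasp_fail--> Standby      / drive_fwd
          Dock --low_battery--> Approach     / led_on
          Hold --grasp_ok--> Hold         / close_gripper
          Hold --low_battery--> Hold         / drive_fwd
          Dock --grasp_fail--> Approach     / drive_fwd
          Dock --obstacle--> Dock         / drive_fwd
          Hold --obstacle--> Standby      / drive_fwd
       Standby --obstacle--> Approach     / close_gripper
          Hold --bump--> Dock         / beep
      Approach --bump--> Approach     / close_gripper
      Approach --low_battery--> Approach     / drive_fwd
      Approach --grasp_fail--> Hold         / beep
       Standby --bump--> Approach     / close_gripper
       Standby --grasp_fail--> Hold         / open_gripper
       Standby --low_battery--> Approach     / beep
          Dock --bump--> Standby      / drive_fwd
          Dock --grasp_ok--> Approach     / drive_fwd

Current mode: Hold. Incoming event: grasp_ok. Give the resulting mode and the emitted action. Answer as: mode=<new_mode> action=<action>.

mode=Hold action=close_gripper

current mode = Hold; filter table to that mode:
  (Hold, grasp_fail) → (Standby, drive_fwd)
  (Hold, grasp_ok) → (Hold, close_gripper)  ← event matches
  (Hold, low_battery) → (Hold, drive_fwd)
  (Hold, obstacle) → (Standby, drive_fwd)
  (Hold, bump) → (Dock, beep)
event = grasp_ok selects (Hold, close_gripper)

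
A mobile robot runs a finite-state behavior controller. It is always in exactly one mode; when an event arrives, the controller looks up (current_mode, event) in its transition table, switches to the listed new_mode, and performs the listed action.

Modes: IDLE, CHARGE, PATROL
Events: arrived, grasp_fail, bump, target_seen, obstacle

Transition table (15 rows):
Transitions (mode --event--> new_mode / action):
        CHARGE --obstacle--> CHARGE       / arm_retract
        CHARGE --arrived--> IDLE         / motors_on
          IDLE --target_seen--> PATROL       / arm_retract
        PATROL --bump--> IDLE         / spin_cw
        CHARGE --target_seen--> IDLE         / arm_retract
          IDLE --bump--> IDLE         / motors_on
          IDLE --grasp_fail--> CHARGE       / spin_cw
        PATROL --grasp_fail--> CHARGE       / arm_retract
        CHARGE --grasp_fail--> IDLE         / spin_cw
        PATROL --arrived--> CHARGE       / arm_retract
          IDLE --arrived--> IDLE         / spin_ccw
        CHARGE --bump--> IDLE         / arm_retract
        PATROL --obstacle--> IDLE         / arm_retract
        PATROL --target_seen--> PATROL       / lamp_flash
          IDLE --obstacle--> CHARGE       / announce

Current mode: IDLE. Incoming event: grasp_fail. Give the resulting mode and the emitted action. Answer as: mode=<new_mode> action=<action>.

current mode = IDLE; filter table to that mode:
  (IDLE, target_seen) → (PATROL, arm_retract)
  (IDLE, bump) → (IDLE, motors_on)
  (IDLE, grasp_fail) → (CHARGE, spin_cw)  ← event matches
  (IDLE, arrived) → (IDLE, spin_ccw)
  (IDLE, obstacle) → (CHARGE, announce)
event = grasp_fail selects (CHARGE, spin_cw)

mode=CHARGE action=spin_cw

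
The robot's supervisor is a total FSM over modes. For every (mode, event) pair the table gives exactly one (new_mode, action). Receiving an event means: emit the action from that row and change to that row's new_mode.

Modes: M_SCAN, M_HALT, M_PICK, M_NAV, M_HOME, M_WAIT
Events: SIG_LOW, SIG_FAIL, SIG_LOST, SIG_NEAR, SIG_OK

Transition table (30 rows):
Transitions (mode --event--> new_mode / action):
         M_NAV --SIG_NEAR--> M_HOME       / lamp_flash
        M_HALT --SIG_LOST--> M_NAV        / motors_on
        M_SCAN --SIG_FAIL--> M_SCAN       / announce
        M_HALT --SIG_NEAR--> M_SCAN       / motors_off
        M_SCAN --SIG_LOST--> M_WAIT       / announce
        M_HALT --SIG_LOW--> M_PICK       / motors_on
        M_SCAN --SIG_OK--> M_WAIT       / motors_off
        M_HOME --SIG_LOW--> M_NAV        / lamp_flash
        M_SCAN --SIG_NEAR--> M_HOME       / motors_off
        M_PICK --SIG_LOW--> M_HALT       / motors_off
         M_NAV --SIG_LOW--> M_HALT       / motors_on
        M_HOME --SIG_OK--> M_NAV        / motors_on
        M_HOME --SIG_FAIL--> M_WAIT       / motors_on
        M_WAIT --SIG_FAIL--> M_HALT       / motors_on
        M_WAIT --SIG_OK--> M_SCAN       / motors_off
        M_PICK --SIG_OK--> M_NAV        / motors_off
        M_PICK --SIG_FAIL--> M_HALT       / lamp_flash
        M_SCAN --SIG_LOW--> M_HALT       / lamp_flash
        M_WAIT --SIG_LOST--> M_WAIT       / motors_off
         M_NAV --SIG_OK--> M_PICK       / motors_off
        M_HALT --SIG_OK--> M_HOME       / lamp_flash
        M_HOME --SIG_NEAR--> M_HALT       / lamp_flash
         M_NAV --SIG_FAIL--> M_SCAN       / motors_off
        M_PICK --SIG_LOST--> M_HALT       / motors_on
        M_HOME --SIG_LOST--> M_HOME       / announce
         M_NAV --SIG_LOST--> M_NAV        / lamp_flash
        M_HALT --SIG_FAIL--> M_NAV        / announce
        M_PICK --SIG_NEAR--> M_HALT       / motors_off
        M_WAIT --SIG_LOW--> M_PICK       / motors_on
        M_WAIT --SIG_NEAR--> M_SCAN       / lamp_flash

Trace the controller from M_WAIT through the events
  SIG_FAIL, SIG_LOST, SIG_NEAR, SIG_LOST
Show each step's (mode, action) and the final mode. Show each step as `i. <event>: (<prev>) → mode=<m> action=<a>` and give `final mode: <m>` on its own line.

final mode: M_HOME

1. SIG_FAIL: (M_WAIT) → mode=M_HALT action=motors_on
2. SIG_LOST: (M_HALT) → mode=M_NAV action=motors_on
3. SIG_NEAR: (M_NAV) → mode=M_HOME action=lamp_flash
4. SIG_LOST: (M_HOME) → mode=M_HOME action=announce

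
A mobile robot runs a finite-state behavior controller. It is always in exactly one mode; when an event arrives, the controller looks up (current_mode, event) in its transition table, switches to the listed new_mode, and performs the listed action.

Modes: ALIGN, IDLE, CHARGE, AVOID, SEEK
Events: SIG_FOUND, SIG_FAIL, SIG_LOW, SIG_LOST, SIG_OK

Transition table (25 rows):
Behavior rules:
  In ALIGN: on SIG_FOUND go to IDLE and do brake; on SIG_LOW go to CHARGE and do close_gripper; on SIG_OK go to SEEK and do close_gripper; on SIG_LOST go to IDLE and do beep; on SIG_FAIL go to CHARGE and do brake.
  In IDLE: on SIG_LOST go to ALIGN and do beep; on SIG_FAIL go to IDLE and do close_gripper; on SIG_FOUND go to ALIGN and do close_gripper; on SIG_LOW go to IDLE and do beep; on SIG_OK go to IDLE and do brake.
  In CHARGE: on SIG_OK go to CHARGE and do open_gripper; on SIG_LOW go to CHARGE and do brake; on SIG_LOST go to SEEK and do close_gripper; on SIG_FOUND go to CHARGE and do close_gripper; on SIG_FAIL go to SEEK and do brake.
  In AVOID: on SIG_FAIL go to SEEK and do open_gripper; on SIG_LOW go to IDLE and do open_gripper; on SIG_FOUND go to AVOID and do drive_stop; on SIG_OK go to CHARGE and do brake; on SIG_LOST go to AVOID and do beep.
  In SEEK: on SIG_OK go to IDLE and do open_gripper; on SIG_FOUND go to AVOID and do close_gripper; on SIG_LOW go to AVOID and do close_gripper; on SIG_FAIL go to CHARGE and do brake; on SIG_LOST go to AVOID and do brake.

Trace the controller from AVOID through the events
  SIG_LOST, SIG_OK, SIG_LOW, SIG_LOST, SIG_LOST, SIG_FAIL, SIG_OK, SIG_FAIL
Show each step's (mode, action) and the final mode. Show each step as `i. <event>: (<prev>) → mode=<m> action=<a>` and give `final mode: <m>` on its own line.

1. SIG_LOST: (AVOID) → mode=AVOID action=beep
2. SIG_OK: (AVOID) → mode=CHARGE action=brake
3. SIG_LOW: (CHARGE) → mode=CHARGE action=brake
4. SIG_LOST: (CHARGE) → mode=SEEK action=close_gripper
5. SIG_LOST: (SEEK) → mode=AVOID action=brake
6. SIG_FAIL: (AVOID) → mode=SEEK action=open_gripper
7. SIG_OK: (SEEK) → mode=IDLE action=open_gripper
8. SIG_FAIL: (IDLE) → mode=IDLE action=close_gripper

final mode: IDLE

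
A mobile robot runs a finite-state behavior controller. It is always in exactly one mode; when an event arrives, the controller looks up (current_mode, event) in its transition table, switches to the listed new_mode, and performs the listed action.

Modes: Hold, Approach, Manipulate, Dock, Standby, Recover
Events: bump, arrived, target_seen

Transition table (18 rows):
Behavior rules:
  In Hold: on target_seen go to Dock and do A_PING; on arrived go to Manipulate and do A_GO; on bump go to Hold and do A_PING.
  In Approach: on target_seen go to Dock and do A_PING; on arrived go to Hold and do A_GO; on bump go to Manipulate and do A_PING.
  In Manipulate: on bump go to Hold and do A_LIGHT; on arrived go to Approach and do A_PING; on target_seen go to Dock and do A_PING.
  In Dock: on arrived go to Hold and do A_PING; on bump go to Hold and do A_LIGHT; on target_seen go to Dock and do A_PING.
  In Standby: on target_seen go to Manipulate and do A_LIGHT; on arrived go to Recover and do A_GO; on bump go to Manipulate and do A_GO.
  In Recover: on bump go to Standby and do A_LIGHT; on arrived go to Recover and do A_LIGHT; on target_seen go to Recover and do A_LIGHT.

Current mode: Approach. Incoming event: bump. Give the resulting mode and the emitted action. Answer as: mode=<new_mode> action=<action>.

mode=Manipulate action=A_PING

current mode = Approach; filter table to that mode:
  (Approach, target_seen) → (Dock, A_PING)
  (Approach, arrived) → (Hold, A_GO)
  (Approach, bump) → (Manipulate, A_PING)  ← event matches
event = bump selects (Manipulate, A_PING)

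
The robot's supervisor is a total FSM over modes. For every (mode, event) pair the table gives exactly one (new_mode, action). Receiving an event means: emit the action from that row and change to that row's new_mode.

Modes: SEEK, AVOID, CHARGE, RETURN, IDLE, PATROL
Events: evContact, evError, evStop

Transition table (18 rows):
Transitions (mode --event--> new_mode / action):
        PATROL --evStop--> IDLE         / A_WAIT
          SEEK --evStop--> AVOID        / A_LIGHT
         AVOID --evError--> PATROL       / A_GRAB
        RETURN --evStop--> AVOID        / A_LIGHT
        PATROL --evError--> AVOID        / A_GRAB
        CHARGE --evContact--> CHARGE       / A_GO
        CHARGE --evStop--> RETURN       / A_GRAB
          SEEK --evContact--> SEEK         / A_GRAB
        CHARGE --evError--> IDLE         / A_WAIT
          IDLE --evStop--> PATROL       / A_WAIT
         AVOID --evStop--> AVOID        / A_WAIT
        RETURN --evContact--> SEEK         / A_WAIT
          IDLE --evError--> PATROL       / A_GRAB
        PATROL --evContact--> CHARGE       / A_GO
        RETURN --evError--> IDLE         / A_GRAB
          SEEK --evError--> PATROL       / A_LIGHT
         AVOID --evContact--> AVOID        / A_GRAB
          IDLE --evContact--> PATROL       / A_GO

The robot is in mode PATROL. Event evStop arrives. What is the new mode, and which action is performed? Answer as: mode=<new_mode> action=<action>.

current mode = PATROL; filter table to that mode:
  (PATROL, evStop) → (IDLE, A_WAIT)  ← event matches
  (PATROL, evError) → (AVOID, A_GRAB)
  (PATROL, evContact) → (CHARGE, A_GO)
event = evStop selects (IDLE, A_WAIT)

mode=IDLE action=A_WAIT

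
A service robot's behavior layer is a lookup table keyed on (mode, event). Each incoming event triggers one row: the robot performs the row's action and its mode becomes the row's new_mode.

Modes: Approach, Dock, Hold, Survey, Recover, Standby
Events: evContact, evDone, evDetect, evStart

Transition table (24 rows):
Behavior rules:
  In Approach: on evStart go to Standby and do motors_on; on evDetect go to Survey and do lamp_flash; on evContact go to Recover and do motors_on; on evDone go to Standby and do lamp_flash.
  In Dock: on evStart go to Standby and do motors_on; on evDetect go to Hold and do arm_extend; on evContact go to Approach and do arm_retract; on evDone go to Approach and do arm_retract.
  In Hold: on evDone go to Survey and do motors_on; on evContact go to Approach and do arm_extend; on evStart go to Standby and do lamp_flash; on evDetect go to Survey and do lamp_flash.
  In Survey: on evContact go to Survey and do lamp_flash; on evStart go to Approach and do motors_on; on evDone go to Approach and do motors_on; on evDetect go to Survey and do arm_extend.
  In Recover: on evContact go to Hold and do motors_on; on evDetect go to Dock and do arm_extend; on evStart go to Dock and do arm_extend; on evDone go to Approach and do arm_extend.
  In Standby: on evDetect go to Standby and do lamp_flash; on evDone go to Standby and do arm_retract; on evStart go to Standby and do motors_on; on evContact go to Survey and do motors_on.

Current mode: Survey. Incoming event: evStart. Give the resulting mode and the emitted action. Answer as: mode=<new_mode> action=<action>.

mode=Approach action=motors_on

current mode = Survey; filter table to that mode:
  (Survey, evContact) → (Survey, lamp_flash)
  (Survey, evStart) → (Approach, motors_on)  ← event matches
  (Survey, evDone) → (Approach, motors_on)
  (Survey, evDetect) → (Survey, arm_extend)
event = evStart selects (Approach, motors_on)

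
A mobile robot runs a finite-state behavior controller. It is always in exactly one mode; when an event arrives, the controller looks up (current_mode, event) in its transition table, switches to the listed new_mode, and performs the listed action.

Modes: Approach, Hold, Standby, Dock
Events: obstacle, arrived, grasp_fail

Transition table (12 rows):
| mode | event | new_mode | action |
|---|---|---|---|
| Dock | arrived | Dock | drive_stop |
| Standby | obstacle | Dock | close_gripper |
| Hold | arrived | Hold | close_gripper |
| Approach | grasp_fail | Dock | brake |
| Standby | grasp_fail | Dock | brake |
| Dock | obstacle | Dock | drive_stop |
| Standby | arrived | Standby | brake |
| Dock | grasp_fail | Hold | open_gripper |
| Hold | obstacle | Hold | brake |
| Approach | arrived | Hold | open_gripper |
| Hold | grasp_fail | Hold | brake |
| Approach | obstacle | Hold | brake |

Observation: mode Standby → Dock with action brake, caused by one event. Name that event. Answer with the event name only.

try obstacle: (Standby, obstacle) → (Dock, close_gripper)
try arrived: (Standby, arrived) → (Standby, brake)
try grasp_fail: (Standby, grasp_fail) → (Dock, brake)  ← matches

grasp_fail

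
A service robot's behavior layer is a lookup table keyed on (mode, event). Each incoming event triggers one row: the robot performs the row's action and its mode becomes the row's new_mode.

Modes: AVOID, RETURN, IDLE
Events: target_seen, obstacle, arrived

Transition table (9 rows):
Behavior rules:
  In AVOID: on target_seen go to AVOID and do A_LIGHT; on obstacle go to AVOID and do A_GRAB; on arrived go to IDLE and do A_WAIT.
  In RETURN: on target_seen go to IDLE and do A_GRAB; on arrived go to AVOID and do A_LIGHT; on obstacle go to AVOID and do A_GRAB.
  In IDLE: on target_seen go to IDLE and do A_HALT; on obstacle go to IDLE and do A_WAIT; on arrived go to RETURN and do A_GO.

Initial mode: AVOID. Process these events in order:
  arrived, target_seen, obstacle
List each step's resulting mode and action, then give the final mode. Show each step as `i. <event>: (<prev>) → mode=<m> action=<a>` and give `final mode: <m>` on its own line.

1. arrived: (AVOID) → mode=IDLE action=A_WAIT
2. target_seen: (IDLE) → mode=IDLE action=A_HALT
3. obstacle: (IDLE) → mode=IDLE action=A_WAIT

final mode: IDLE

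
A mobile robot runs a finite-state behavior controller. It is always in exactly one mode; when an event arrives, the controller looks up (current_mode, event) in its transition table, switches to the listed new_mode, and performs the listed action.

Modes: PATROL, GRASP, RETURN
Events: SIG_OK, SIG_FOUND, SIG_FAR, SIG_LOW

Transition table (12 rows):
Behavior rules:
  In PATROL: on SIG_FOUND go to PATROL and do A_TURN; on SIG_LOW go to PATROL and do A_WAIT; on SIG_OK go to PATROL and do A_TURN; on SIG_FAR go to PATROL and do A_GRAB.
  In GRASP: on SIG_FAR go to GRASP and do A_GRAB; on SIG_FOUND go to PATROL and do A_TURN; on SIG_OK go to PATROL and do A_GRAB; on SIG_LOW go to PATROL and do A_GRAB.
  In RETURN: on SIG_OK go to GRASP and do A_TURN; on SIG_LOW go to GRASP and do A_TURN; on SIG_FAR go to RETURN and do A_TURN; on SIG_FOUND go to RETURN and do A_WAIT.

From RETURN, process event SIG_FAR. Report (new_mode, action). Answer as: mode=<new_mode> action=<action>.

current mode = RETURN; filter table to that mode:
  (RETURN, SIG_OK) → (GRASP, A_TURN)
  (RETURN, SIG_LOW) → (GRASP, A_TURN)
  (RETURN, SIG_FAR) → (RETURN, A_TURN)  ← event matches
  (RETURN, SIG_FOUND) → (RETURN, A_WAIT)
event = SIG_FAR selects (RETURN, A_TURN)

mode=RETURN action=A_TURN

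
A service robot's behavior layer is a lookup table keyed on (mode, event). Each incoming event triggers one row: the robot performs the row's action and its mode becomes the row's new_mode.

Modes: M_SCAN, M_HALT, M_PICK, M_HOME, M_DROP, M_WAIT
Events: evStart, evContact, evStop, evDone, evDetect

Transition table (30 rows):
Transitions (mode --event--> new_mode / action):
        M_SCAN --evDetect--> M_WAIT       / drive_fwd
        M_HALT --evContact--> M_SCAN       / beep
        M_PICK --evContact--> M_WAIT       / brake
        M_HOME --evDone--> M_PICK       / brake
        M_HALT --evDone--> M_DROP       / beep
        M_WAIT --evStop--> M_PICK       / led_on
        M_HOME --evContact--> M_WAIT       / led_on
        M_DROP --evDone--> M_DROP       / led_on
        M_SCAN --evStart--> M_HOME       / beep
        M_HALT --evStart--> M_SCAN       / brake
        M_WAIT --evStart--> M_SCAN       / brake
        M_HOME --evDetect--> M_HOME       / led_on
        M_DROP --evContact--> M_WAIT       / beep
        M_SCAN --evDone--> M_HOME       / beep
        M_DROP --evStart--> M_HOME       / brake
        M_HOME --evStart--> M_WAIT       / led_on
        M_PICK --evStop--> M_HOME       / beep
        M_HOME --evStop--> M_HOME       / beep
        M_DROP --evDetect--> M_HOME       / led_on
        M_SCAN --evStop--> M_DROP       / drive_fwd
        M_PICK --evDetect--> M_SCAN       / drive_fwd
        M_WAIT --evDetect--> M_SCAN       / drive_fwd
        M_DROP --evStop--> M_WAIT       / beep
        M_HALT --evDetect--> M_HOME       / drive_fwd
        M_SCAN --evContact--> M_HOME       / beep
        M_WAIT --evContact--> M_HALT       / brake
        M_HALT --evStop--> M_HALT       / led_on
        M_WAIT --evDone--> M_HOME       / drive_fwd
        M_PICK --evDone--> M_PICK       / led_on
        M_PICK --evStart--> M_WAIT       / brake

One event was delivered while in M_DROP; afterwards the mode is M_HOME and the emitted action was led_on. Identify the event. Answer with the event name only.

evDetect

try evStart: (M_DROP, evStart) → (M_HOME, brake)
try evContact: (M_DROP, evContact) → (M_WAIT, beep)
try evStop: (M_DROP, evStop) → (M_WAIT, beep)
try evDone: (M_DROP, evDone) → (M_DROP, led_on)
try evDetect: (M_DROP, evDetect) → (M_HOME, led_on)  ← matches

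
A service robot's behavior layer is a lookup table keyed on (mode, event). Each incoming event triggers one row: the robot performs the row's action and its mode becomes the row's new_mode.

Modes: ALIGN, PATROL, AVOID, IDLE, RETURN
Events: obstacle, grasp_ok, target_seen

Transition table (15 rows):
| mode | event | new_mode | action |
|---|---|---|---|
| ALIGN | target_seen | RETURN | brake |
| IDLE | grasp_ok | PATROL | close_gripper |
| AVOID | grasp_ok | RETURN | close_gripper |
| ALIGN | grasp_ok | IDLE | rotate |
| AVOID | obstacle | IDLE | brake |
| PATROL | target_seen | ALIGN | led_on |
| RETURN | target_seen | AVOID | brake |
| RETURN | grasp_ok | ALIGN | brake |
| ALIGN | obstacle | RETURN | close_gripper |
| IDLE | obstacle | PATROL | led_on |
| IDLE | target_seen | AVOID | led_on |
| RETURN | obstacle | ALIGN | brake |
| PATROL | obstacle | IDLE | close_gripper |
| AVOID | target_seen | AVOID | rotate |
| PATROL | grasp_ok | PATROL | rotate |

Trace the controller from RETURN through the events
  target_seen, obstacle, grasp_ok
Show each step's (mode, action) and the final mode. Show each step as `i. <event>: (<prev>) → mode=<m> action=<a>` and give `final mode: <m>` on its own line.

1. target_seen: (RETURN) → mode=AVOID action=brake
2. obstacle: (AVOID) → mode=IDLE action=brake
3. grasp_ok: (IDLE) → mode=PATROL action=close_gripper

final mode: PATROL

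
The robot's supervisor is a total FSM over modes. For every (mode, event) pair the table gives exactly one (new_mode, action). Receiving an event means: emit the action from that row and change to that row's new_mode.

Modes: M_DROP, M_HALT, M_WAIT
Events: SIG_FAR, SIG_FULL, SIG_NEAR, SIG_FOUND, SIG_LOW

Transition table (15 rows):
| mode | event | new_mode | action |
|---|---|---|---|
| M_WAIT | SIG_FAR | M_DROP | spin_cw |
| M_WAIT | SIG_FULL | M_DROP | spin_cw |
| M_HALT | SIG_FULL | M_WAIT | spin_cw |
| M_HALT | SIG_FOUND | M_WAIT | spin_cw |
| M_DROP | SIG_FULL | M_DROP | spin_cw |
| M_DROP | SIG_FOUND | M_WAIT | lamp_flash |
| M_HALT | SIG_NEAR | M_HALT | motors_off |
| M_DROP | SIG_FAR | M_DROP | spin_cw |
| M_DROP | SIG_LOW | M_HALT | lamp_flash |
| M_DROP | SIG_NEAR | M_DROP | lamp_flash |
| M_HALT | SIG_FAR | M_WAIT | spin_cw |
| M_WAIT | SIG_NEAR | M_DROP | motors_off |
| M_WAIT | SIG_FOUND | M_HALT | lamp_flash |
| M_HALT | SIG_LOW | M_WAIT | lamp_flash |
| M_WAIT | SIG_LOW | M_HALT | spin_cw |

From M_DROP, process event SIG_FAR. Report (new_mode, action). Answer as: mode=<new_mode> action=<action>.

mode=M_DROP action=spin_cw

current mode = M_DROP; filter table to that mode:
  (M_DROP, SIG_FULL) → (M_DROP, spin_cw)
  (M_DROP, SIG_FOUND) → (M_WAIT, lamp_flash)
  (M_DROP, SIG_FAR) → (M_DROP, spin_cw)  ← event matches
  (M_DROP, SIG_LOW) → (M_HALT, lamp_flash)
  (M_DROP, SIG_NEAR) → (M_DROP, lamp_flash)
event = SIG_FAR selects (M_DROP, spin_cw)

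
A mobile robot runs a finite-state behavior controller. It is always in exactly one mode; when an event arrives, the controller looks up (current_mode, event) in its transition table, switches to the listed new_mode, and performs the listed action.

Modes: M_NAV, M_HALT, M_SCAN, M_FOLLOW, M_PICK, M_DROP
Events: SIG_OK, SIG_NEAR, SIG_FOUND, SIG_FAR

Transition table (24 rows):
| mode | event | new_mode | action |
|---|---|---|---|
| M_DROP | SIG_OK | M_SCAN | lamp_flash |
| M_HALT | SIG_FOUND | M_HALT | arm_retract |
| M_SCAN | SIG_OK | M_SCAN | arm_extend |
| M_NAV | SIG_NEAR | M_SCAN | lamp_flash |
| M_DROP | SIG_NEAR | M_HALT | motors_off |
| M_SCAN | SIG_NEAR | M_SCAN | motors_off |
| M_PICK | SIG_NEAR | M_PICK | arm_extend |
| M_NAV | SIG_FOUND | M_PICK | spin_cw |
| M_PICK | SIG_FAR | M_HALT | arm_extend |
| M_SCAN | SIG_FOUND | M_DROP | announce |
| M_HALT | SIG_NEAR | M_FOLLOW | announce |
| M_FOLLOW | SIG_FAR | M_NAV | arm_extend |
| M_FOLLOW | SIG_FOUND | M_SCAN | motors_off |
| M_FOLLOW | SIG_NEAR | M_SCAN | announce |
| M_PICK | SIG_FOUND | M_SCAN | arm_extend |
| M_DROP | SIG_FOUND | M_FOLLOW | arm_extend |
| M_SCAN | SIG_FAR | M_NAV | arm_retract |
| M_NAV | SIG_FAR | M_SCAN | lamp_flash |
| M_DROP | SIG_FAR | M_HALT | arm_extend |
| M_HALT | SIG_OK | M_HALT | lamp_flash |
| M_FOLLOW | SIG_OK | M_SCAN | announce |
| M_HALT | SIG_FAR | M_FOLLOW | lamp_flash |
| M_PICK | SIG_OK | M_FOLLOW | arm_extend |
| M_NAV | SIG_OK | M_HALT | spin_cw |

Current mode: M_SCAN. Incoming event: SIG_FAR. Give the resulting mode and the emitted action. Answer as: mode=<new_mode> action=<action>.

mode=M_NAV action=arm_retract

current mode = M_SCAN; filter table to that mode:
  (M_SCAN, SIG_OK) → (M_SCAN, arm_extend)
  (M_SCAN, SIG_NEAR) → (M_SCAN, motors_off)
  (M_SCAN, SIG_FOUND) → (M_DROP, announce)
  (M_SCAN, SIG_FAR) → (M_NAV, arm_retract)  ← event matches
event = SIG_FAR selects (M_NAV, arm_retract)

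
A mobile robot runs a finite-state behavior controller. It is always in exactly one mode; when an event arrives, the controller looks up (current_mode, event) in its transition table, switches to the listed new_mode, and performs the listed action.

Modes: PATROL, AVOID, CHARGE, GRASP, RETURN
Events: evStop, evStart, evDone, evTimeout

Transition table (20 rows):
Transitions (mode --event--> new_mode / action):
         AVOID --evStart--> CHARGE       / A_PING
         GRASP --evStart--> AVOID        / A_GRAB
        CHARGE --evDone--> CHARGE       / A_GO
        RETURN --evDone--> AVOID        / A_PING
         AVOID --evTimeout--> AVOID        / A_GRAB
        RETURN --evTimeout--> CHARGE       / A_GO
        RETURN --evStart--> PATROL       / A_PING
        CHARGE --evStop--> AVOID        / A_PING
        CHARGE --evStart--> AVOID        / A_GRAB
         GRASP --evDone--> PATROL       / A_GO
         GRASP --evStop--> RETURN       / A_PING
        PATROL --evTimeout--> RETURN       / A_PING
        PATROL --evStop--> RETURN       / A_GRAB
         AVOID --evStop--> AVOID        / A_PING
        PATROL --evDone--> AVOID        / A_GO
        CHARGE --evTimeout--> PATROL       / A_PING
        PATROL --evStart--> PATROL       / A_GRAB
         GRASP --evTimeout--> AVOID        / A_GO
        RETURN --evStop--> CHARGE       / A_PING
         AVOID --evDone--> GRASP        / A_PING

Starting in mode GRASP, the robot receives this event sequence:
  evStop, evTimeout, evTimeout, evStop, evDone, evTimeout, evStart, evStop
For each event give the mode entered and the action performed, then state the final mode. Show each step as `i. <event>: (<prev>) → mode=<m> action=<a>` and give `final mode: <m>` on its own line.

1. evStop: (GRASP) → mode=RETURN action=A_PING
2. evTimeout: (RETURN) → mode=CHARGE action=A_GO
3. evTimeout: (CHARGE) → mode=PATROL action=A_PING
4. evStop: (PATROL) → mode=RETURN action=A_GRAB
5. evDone: (RETURN) → mode=AVOID action=A_PING
6. evTimeout: (AVOID) → mode=AVOID action=A_GRAB
7. evStart: (AVOID) → mode=CHARGE action=A_PING
8. evStop: (CHARGE) → mode=AVOID action=A_PING

final mode: AVOID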